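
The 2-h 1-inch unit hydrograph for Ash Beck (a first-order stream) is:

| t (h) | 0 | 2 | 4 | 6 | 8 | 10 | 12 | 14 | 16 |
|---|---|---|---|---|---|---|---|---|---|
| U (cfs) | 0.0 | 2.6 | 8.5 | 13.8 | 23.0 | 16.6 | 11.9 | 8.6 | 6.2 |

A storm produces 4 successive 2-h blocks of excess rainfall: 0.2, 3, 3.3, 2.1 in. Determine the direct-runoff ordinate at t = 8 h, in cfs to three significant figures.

Q ≈ 79.5 cfs

By discrete convolution, Q_j = Σ (P_i / 1 in) · U_{j−i}.
At t = 8 h (j=4): Q = (0.2/1)·23.0 + (3/1)·13.8 + (3.3/1)·8.5 + (2.1/1)·2.6 = 79.5 cfs.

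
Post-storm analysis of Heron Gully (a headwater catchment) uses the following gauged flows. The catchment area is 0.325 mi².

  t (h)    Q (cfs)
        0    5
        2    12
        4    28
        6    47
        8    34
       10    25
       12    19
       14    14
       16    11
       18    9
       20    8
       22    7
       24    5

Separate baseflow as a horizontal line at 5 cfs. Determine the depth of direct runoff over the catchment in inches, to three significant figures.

d ≈ 1.52 in

Direct runoff: 0.0, 7.0, 23.0, 42.0, 29.0, 20.0, 14.0, 9.0, 6.0, 4.0, 3.0, 2.0, 0.0 cfs; ΣQ_DR = 159.0 cfs.
V = ΣQ_DR · Δt = 159.0 × 7200 s = 1.145 × 10^6 ft³.
Over A = 0.325 mi², depth = V / A = 1.52 in.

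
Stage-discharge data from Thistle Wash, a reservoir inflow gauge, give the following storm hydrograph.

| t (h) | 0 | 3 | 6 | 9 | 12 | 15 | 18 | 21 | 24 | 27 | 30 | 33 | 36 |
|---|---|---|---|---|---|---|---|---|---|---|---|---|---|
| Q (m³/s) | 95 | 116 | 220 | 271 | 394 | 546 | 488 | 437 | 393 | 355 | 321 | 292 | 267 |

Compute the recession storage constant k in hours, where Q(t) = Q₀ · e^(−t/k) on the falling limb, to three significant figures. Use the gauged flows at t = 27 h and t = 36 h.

On the falling limb, Q drops from 355 to 267 m³/s between t = 27 h and t = 36 h (Δt = 9 h).
k = −Δt / ln(Q₂/Q₁) = −9 / ln(267/355) = 31.6 h.

k ≈ 31.6 h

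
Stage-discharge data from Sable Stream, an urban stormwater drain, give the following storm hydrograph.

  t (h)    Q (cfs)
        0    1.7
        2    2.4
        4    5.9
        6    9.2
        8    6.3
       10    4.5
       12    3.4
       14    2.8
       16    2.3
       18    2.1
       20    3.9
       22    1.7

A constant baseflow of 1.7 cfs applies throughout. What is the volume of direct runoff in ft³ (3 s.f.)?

Direct-runoff ordinates (Q − Q_b): 0.0, 0.7, 4.2, 7.5, 4.6, 2.8, 1.7, 1.1, 0.6, 0.4, 2.2, 0.0 cfs.
ΣQ_DR = 25.80 cfs.
With Δt = 2 h = 7200 s, V = ΣQ_DR · Δt = 25.80 × 7200 = 1.86 × 10^5 ft³.

V ≈ 1.86 × 10^5 ft³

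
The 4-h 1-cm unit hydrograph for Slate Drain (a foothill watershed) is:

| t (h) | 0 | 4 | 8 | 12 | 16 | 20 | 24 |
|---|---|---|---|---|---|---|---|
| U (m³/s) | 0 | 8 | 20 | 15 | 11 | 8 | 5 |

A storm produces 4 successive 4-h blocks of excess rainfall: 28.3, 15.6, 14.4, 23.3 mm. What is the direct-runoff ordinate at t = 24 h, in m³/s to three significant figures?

By discrete convolution, Q_j = Σ (P_i / 10 mm) · U_{j−i}.
At t = 24 h (j=6): Q = (28.3/10)·5 + (15.6/10)·8 + (14.4/10)·11 + (23.3/10)·15 = 77.4 m³/s.

Q ≈ 77.4 m³/s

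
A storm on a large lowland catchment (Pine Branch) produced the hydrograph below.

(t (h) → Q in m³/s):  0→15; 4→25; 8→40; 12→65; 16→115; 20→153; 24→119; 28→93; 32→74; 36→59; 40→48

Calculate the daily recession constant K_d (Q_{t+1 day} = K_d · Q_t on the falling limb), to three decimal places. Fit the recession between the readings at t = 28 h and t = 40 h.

Between t = 28 h and t = 40 h the flow falls from 93 to 48 m³/s over 3×4 h = 12 h.
Per-interval ratio K = (48/93)^(1/3) = 0.8021; K_d = K^(24/4) = 0.266.

K_d ≈ 0.266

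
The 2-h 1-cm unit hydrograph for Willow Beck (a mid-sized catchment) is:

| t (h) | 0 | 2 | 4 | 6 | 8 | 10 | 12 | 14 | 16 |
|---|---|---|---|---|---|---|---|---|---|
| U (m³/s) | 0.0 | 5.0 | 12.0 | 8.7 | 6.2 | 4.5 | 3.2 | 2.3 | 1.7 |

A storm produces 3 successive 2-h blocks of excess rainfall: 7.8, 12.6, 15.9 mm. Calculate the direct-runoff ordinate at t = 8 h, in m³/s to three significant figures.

Q ≈ 34.9 m³/s

By discrete convolution, Q_j = Σ (P_i / 10 mm) · U_{j−i}.
At t = 8 h (j=4): Q = (7.8/10)·6.2 + (12.6/10)·8.7 + (15.9/10)·12.0 = 34.9 m³/s.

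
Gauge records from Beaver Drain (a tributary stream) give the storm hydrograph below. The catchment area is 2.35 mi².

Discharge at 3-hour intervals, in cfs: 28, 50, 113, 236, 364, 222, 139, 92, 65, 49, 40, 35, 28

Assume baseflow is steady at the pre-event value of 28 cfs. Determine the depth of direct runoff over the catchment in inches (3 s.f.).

Direct runoff: 0.0, 22.0, 85.0, 208.0, 336.0, 194.0, 111.0, 64.0, 37.0, 21.0, 12.0, 7.0, 0.0 cfs; ΣQ_DR = 1097 cfs.
V = ΣQ_DR · Δt = 1097 × 10800 s = 1.185 × 10^7 ft³.
Over A = 2.35 mi², depth = V / A = 2.17 in.

d ≈ 2.17 in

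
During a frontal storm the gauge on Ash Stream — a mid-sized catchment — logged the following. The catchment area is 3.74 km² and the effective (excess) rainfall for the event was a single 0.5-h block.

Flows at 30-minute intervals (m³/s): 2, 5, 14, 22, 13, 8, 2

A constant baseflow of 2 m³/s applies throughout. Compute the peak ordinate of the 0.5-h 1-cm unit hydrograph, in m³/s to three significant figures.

U_p ≈ 7.99 m³/s

Direct runoff: 0.0, 3.0, 12.0, 20.0, 11.0, 6.0, 0.0 m³/s; ΣQ_DR = 52.00 m³/s, peak = 20.0 m³/s.
Runoff depth d = ΣQ_DR·Δt / A = 52.00 × 1800 / (3.74 km²) = 25.03 mm.
The 1-cm UH is the DRH scaled by (10 mm)/d, so U_p = 20.0 × 10/25.03 = 7.99 m³/s.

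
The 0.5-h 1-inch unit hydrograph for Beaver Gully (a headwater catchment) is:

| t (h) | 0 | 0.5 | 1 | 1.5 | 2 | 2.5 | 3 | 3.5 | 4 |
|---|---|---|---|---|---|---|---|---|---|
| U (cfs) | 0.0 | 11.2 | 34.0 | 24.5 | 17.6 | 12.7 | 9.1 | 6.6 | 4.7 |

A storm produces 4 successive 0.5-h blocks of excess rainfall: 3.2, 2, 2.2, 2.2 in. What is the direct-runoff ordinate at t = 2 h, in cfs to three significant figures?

By discrete convolution, Q_j = Σ (P_i / 1 in) · U_{j−i}.
At t = 2 h (j=4): Q = (3.2/1)·17.6 + (2/1)·24.5 + (2.2/1)·34.0 + (2.2/1)·11.2 = 205 cfs.

Q ≈ 205 cfs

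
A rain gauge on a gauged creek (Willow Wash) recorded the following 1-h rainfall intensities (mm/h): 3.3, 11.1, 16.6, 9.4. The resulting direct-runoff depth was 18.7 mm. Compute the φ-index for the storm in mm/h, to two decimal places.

φ ≈ 6.13 mm/h

Only the 3 blocks with intensity above φ contribute runoff: 11.1, 16.6, 9.4 mm/h.
Σ(I−φ)·Δt = d  ⇒  (11.1+16.6+9.4 − 3φ)·1 = 18.7
φ = (37.10 − 18.7/1) / 3 = 6.13 mm/h.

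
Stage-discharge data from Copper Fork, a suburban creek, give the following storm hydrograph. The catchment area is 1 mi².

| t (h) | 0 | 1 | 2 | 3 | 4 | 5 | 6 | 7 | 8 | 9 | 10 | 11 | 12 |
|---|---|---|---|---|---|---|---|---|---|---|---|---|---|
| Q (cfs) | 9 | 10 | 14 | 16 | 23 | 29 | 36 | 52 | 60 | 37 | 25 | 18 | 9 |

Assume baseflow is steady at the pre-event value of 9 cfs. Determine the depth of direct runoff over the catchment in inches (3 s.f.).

Direct runoff: 0.0, 1.0, 5.0, 7.0, 14.0, 20.0, 27.0, 43.0, 51.0, 28.0, 16.0, 9.0, 0.0 cfs; ΣQ_DR = 221.0 cfs.
V = ΣQ_DR · Δt = 221.0 × 3600 s = 7.956 × 10^5 ft³.
Over A = 1 mi², depth = V / A = 0.342 in.

d ≈ 0.342 in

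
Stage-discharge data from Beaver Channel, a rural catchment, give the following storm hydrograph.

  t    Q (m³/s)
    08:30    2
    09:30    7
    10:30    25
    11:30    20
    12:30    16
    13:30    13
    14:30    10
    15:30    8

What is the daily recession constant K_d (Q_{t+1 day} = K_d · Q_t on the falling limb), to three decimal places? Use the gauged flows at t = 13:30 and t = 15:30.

Between t = 13:30 and t = 15:30 the flow falls from 13 to 8 m³/s over 2×1 h = 2 h.
Per-interval ratio K = (8/13)^(1/2) = 0.7845; K_d = K^(24/1) = 0.003.

K_d ≈ 0.003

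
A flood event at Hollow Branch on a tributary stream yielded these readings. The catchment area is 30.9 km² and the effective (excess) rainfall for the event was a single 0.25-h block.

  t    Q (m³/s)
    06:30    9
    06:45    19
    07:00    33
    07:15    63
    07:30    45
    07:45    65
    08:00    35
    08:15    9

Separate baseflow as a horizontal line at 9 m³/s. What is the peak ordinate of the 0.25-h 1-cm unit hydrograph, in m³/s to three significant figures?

U_p ≈ 93.3 m³/s

Direct runoff: 0.0, 10.0, 24.0, 54.0, 36.0, 56.0, 26.0, 0.0 m³/s; ΣQ_DR = 206.0 m³/s, peak = 56.0 m³/s.
Runoff depth d = ΣQ_DR·Δt / A = 206.0 × 900 / (30.9 km²) = 6.000 mm.
The 1-cm UH is the DRH scaled by (10 mm)/d, so U_p = 56.0 × 10/6.000 = 93.3 m³/s.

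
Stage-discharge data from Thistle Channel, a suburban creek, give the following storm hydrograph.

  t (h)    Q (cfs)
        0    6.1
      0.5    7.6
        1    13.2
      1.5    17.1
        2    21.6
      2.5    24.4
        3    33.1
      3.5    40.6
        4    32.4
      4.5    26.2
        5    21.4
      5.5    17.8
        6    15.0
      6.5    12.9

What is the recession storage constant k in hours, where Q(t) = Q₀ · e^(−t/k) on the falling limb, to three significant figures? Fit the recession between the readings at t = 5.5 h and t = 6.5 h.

On the falling limb, Q drops from 17.8 to 12.9 cfs between t = 5.5 h and t = 6.5 h (Δt = 1 h).
k = −Δt / ln(Q₂/Q₁) = −1 / ln(12.9/17.8) = 3.11 h.

k ≈ 3.11 h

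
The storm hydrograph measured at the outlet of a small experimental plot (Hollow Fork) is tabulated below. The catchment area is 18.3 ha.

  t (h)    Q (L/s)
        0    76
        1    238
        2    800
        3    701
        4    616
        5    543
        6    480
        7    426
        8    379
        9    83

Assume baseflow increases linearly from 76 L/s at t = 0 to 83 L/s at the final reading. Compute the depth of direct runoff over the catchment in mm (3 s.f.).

d ≈ 69.8 mm

Direct runoff: 0.00, 161.22, 722.44, 622.67, 536.89, 463.11, 399.33, 344.56, 296.78, 0.00 L/s; ΣQ_DR = 3547 L/s.
V = ΣQ_DR · Δt = 3547 × 3600 s = 1.277 × 10^7 L.
Over A = 18.3 ha, depth = V / A = 69.8 mm.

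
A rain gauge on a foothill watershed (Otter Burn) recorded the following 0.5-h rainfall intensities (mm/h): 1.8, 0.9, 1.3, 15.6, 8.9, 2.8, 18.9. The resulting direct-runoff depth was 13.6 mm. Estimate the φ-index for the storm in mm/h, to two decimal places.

Only the 3 blocks with intensity above φ contribute runoff: 15.6, 8.9, 18.9 mm/h.
Σ(I−φ)·Δt = d  ⇒  (15.6+8.9+18.9 − 3φ)·0.5 = 13.6
φ = (43.40 − 13.6/0.5) / 3 = 5.40 mm/h.

φ ≈ 5.40 mm/h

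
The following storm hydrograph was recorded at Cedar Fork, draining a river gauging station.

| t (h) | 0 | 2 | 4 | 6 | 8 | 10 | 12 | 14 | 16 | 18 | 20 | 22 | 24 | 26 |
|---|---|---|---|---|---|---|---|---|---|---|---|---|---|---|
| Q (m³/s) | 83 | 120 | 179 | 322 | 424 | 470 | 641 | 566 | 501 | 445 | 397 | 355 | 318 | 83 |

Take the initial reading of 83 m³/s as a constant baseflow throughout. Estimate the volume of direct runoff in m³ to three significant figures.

V ≈ 2.69 × 10^7 m³

Direct-runoff ordinates (Q − Q_b): 0.0, 37.0, 96.0, 239.0, 341.0, 387.0, 558.0, 483.0, 418.0, 362.0, 314.0, 272.0, 235.0, 0.0 m³/s.
ΣQ_DR = 3742 m³/s.
With Δt = 2 h = 7200 s, V = ΣQ_DR · Δt = 3742 × 7200 = 2.69 × 10^7 m³.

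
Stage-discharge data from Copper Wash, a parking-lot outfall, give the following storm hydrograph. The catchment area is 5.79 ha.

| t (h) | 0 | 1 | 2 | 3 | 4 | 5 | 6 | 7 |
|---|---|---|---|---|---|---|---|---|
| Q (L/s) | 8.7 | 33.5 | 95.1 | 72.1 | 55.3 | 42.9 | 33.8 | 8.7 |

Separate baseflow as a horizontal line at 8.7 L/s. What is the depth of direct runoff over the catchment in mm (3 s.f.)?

d ≈ 17.4 mm

Direct runoff: 0.0, 24.8, 86.4, 63.4, 46.6, 34.2, 25.1, 0.0 L/s; ΣQ_DR = 280.5 L/s.
V = ΣQ_DR · Δt = 280.5 × 3600 s = 1.010 × 10^6 L.
Over A = 5.79 ha, depth = V / A = 17.4 mm.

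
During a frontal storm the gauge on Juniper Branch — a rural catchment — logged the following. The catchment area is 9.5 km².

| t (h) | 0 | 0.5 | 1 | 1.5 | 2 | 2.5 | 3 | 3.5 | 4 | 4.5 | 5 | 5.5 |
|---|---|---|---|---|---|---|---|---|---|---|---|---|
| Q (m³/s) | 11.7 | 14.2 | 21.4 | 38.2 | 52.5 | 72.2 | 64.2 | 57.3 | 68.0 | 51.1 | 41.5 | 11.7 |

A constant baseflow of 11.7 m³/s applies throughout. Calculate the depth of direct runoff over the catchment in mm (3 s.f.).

Direct runoff: 0.0, 2.5, 9.7, 26.5, 40.8, 60.5, 52.5, 45.6, 56.3, 39.4, 29.8, 0.0 m³/s; ΣQ_DR = 363.6 m³/s.
V = ΣQ_DR · Δt = 363.6 × 1800 s = 6.545 × 10^5 m³.
Over A = 9.5 km², depth = V / A = 68.9 mm.

d ≈ 68.9 mm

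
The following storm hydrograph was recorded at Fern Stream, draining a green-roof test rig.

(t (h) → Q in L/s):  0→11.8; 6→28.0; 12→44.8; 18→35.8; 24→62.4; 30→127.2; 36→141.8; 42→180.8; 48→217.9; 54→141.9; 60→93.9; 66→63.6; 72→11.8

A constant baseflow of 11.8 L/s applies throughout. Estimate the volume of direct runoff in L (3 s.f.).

V ≈ 2.18 × 10^7 L

Direct-runoff ordinates (Q − Q_b): 0.0, 16.2, 33.0, 24.0, 50.6, 115.4, 130.0, 169.0, 206.1, 130.1, 82.1, 51.8, 0.0 L/s.
ΣQ_DR = 1008 L/s.
With Δt = 6 h = 21600 s, V = ΣQ_DR · Δt = 1008 × 21600 = 2.18 × 10^7 L.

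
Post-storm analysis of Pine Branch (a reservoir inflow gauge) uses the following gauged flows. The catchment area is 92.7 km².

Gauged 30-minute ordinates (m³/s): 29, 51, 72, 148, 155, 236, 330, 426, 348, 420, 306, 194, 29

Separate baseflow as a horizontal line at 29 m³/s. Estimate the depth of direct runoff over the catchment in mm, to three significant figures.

d ≈ 46.0 mm

Direct runoff: 0.0, 22.0, 43.0, 119.0, 126.0, 207.0, 301.0, 397.0, 319.0, 391.0, 277.0, 165.0, 0.0 m³/s; ΣQ_DR = 2367 m³/s.
V = ΣQ_DR · Δt = 2367 × 1800 s = 4.261 × 10^6 m³.
Over A = 92.7 km², depth = V / A = 46.0 mm.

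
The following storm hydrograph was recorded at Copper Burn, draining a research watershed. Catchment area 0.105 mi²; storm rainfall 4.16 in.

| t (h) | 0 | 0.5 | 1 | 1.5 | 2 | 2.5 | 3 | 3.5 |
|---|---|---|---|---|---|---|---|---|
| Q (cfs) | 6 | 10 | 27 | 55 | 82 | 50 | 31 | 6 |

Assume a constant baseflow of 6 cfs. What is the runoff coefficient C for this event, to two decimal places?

C ≈ 0.39

ΣQ_DR = 219.0 cfs; V = ΣQ_DR·Δt = 3.942 × 10^5 ft³.
Runoff depth d = V / A = 1.616 in.
C = d / P = 1.616 / 4.16 = 0.39.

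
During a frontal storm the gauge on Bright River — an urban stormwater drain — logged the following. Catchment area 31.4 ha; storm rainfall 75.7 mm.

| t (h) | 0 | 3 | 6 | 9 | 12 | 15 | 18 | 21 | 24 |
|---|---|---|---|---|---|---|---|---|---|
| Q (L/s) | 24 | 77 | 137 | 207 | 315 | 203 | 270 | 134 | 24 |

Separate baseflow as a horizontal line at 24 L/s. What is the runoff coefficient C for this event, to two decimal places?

ΣQ_DR = 1175 L/s; V = ΣQ_DR·Δt = 1.269 × 10^7 L.
Runoff depth d = V / A = 40.41 mm.
C = d / P = 40.41 / 75.7 = 0.53.

C ≈ 0.53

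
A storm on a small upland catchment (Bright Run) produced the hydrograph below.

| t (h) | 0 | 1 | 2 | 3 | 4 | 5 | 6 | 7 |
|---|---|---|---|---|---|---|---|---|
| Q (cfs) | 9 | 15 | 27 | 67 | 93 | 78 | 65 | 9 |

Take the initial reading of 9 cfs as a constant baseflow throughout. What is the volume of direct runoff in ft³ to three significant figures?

Direct-runoff ordinates (Q − Q_b): 0.0, 6.0, 18.0, 58.0, 84.0, 69.0, 56.0, 0.0 cfs.
ΣQ_DR = 291.0 cfs.
With Δt = 1 h = 3600 s, V = ΣQ_DR · Δt = 291.0 × 3600 = 1.05 × 10^6 ft³.

V ≈ 1.05 × 10^6 ft³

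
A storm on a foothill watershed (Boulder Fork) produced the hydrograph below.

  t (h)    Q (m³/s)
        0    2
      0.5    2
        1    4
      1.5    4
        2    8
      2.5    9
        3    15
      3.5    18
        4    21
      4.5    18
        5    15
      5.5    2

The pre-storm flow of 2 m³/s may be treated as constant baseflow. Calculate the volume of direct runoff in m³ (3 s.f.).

Direct-runoff ordinates (Q − Q_b): 0.0, 0.0, 2.0, 2.0, 6.0, 7.0, 13.0, 16.0, 19.0, 16.0, 13.0, 0.0 m³/s.
ΣQ_DR = 94.00 m³/s.
With Δt = 0.5 h = 1800 s, V = ΣQ_DR · Δt = 94.00 × 1800 = 1.69 × 10^5 m³.

V ≈ 1.69 × 10^5 m³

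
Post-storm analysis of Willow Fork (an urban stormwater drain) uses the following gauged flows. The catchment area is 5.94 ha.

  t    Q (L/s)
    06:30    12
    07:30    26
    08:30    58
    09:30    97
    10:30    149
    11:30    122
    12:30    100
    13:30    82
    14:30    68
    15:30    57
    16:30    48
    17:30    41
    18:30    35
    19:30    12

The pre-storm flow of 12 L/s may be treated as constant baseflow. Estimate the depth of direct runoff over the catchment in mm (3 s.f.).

d ≈ 44.8 mm

Direct runoff: 0.0, 14.0, 46.0, 85.0, 137.0, 110.0, 88.0, 70.0, 56.0, 45.0, 36.0, 29.0, 23.0, 0.0 L/s; ΣQ_DR = 739.0 L/s.
V = ΣQ_DR · Δt = 739.0 × 3600 s = 2.660 × 10^6 L.
Over A = 5.94 ha, depth = V / A = 44.8 mm.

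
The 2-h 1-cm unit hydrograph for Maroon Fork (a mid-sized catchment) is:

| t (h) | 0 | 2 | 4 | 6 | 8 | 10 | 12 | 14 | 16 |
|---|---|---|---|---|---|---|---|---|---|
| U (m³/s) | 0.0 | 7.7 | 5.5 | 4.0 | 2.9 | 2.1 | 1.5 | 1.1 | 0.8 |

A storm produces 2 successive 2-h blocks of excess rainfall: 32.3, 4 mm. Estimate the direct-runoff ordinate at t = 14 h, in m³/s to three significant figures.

By discrete convolution, Q_j = Σ (P_i / 10 mm) · U_{j−i}.
At t = 14 h (j=7): Q = (32.3/10)·1.1 + (4/10)·1.5 = 4.15 m³/s.

Q ≈ 4.15 m³/s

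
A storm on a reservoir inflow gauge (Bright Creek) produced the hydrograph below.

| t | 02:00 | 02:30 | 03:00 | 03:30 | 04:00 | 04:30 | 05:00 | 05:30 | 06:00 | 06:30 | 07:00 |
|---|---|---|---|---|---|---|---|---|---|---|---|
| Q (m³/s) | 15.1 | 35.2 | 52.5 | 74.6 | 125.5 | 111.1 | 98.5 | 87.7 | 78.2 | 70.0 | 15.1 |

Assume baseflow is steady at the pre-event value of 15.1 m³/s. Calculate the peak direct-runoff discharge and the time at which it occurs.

Subtracting baseflow gives direct-runoff ordinates: 0.0, 20.1, 37.4, 59.5, 110.4, 96.0, 83.4, 72.6, 63.1, 54.9, 0.0 m³/s.
The maximum is 110.4 m³/s, occurring at the reading for t = 04:00.

Q_p = 110.4 m³/s at t = 04:00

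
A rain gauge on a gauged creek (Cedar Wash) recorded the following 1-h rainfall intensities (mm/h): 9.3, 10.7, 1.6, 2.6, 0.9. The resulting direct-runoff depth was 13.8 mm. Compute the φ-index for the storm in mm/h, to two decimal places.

Only the 2 blocks with intensity above φ contribute runoff: 9.3, 10.7 mm/h.
Σ(I−φ)·Δt = d  ⇒  (9.3+10.7 − 2φ)·1 = 13.8
φ = (20.00 − 13.8/1) / 2 = 3.10 mm/h.

φ ≈ 3.10 mm/h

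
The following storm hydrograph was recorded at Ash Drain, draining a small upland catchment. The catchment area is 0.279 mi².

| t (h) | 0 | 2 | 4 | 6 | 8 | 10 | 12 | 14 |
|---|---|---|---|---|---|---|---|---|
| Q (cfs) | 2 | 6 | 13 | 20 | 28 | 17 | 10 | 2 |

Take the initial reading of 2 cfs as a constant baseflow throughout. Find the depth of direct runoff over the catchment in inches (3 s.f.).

d ≈ 0.911 in

Direct runoff: 0.0, 4.0, 11.0, 18.0, 26.0, 15.0, 8.0, 0.0 cfs; ΣQ_DR = 82.00 cfs.
V = ΣQ_DR · Δt = 82.00 × 7200 s = 5.904 × 10^5 ft³.
Over A = 0.279 mi², depth = V / A = 0.911 in.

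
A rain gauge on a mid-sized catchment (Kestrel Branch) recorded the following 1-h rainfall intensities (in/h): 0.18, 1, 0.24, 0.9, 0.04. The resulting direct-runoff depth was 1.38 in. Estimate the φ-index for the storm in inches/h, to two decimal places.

Only the 2 blocks with intensity above φ contribute runoff: 1, 0.9 in/h.
Σ(I−φ)·Δt = d  ⇒  (1+0.9 − 2φ)·1 = 1.38
φ = (1.900 − 1.38/1) / 2 = 0.26 in/h.

φ ≈ 0.26 in/h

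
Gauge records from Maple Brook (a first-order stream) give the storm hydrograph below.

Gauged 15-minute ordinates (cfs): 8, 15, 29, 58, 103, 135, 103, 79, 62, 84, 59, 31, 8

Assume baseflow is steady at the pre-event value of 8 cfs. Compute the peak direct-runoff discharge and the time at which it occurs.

Subtracting baseflow gives direct-runoff ordinates: 0.0, 7.0, 21.0, 50.0, 95.0, 127.0, 95.0, 71.0, 54.0, 76.0, 51.0, 23.0, 0.0 cfs.
The maximum is 127.0 cfs, occurring at the reading for t = 1.25 h.

Q_p = 127.0 cfs at t = 1.25 h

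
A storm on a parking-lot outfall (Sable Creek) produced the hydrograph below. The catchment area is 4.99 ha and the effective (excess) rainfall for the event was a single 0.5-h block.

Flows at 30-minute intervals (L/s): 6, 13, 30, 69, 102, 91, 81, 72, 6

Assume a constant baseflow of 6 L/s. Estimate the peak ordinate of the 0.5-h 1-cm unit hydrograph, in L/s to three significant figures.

Direct runoff: 0.0, 7.0, 24.0, 63.0, 96.0, 85.0, 75.0, 66.0, 0.0 L/s; ΣQ_DR = 416.0 L/s, peak = 96.0 L/s.
Runoff depth d = ΣQ_DR·Δt / A = 416.0 × 1800 / (4.99 ha) = 15.01 mm.
The 1-cm UH is the DRH scaled by (10 mm)/d, so U_p = 96.0 × 10/15.01 = 64.0 L/s.

U_p ≈ 64.0 L/s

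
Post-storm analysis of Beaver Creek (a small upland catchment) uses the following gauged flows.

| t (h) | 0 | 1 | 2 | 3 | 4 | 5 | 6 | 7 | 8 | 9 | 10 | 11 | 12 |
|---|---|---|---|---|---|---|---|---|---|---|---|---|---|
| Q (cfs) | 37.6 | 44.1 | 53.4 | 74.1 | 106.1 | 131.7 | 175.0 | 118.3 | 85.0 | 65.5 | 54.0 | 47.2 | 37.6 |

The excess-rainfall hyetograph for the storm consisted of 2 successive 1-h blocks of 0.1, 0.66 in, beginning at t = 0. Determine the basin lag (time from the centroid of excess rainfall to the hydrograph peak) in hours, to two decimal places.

Centroid of excess rainfall: t_c = Σ P_i·t̄_i / ΣP_i = 1.3684 h (block centres at 0.5, 1.5 h).
Hydrograph peak occurs at t = 6 h, so basin lag t_L = 6 − 1.3684 = 4.63 h.

t_L ≈ 4.63 h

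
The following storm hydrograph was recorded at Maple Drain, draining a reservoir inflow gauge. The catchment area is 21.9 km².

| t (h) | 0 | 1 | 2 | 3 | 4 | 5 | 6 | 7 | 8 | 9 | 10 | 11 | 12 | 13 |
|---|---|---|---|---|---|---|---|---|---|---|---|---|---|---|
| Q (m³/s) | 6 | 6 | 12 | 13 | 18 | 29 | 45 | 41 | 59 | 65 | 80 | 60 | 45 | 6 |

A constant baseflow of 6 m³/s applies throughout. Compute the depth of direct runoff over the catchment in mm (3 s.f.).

Direct runoff: 0.0, 0.0, 6.0, 7.0, 12.0, 23.0, 39.0, 35.0, 53.0, 59.0, 74.0, 54.0, 39.0, 0.0 m³/s; ΣQ_DR = 401.0 m³/s.
V = ΣQ_DR · Δt = 401.0 × 3600 s = 1.444 × 10^6 m³.
Over A = 21.9 km², depth = V / A = 65.9 mm.

d ≈ 65.9 mm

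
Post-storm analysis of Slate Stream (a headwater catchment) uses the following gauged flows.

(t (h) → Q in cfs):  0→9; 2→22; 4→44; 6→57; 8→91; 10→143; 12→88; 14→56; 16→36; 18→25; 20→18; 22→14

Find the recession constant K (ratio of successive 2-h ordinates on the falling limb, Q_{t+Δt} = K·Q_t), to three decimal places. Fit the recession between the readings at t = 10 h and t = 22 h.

K ≈ 0.679

Using the recession-limb readings at t = 10 h and t = 22 h: Q falls from 143 to 14 cfs over 6 intervals.
K = (Q₂/Q₁)^(1/6) = (14/143)^(1/6) = 0.679.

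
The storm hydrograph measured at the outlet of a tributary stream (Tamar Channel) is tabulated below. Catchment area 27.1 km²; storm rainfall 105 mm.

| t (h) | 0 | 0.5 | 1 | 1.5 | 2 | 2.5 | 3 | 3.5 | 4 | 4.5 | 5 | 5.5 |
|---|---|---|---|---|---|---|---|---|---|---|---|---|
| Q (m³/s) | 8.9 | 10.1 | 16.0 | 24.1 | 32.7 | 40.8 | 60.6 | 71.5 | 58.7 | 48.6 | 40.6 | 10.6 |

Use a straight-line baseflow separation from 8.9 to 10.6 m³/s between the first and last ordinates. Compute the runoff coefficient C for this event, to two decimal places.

ΣQ_DR = 306.2 m³/s; V = ΣQ_DR·Δt = 5.512 × 10^5 m³.
Runoff depth d = V / A = 20.34 mm.
C = d / P = 20.34 / 105 = 0.19.

C ≈ 0.19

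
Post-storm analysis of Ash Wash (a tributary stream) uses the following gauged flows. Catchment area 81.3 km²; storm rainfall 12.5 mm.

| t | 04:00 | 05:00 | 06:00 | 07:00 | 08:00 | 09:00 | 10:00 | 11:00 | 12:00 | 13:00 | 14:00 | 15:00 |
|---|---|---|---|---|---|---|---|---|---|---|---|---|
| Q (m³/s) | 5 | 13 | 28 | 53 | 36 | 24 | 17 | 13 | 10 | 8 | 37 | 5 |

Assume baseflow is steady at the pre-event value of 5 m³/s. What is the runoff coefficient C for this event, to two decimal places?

ΣQ_DR = 189.0 m³/s; V = ΣQ_DR·Δt = 6.804 × 10^5 m³.
Runoff depth d = V / A = 8.369 mm.
C = d / P = 8.369 / 12.5 = 0.67.

C ≈ 0.67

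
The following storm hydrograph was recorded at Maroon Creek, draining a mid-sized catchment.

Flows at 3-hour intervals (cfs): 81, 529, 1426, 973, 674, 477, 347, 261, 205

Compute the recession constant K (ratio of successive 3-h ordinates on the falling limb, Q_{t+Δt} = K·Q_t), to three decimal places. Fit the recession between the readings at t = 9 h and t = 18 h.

Using the recession-limb readings at t = 9 h and t = 18 h: Q falls from 973 to 347 cfs over 3 intervals.
K = (Q₂/Q₁)^(1/3) = (347/973)^(1/3) = 0.709.

K ≈ 0.709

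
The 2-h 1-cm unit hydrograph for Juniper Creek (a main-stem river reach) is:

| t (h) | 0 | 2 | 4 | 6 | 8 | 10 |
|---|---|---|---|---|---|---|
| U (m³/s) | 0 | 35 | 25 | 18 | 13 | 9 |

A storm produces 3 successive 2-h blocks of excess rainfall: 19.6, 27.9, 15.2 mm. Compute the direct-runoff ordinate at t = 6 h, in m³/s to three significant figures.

By discrete convolution, Q_j = Σ (P_i / 10 mm) · U_{j−i}.
At t = 6 h (j=3): Q = (19.6/10)·18 + (27.9/10)·25 + (15.2/10)·35 = 158 m³/s.

Q ≈ 158 m³/s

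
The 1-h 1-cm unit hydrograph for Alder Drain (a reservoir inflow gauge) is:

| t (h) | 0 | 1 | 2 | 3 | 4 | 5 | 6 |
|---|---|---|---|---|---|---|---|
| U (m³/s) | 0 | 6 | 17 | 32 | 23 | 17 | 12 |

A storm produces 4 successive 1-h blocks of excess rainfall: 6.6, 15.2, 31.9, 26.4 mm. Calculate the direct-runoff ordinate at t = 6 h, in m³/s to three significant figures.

Q ≈ 192 m³/s

By discrete convolution, Q_j = Σ (P_i / 10 mm) · U_{j−i}.
At t = 6 h (j=6): Q = (6.6/10)·12 + (15.2/10)·17 + (31.9/10)·23 + (26.4/10)·32 = 192 m³/s.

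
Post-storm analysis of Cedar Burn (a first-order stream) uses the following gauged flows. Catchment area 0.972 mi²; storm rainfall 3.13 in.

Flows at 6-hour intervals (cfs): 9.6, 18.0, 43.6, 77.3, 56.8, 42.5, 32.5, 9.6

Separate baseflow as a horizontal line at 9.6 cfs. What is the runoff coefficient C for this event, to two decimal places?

C ≈ 0.65

ΣQ_DR = 213.1 cfs; V = ΣQ_DR·Δt = 4.603 × 10^6 ft³.
Runoff depth d = V / A = 2.038 in.
C = d / P = 2.038 / 3.13 = 0.65.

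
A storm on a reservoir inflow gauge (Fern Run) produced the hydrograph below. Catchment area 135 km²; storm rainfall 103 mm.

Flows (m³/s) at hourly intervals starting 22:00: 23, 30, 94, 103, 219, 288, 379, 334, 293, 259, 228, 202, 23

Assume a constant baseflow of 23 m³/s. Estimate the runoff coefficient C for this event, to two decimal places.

ΣQ_DR = 2176 m³/s; V = ΣQ_DR·Δt = 7.834 × 10^6 m³.
Runoff depth d = V / A = 58.03 mm.
C = d / P = 58.03 / 103 = 0.56.

C ≈ 0.56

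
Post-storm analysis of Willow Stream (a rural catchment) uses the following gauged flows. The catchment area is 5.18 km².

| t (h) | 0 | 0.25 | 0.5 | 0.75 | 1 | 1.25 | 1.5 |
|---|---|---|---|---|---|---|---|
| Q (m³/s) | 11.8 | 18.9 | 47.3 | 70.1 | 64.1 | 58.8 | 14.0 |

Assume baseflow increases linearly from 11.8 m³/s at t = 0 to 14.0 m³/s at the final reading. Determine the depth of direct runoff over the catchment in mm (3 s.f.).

d ≈ 33.8 mm

Direct runoff: 0.00, 6.73, 34.77, 57.20, 50.83, 45.17, 0.00 m³/s; ΣQ_DR = 194.7 m³/s.
V = ΣQ_DR · Δt = 194.7 × 900 s = 1.752 × 10^5 m³.
Over A = 5.18 km², depth = V / A = 33.8 mm.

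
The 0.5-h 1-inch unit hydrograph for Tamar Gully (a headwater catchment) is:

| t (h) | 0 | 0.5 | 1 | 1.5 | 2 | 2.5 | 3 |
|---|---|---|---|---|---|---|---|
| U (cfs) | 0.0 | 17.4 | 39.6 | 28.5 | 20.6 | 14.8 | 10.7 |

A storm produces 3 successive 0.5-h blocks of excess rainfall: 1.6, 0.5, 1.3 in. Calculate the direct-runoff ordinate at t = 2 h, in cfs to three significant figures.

By discrete convolution, Q_j = Σ (P_i / 1 in) · U_{j−i}.
At t = 2 h (j=4): Q = (1.6/1)·20.6 + (0.5/1)·28.5 + (1.3/1)·39.6 = 98.7 cfs.

Q ≈ 98.7 cfs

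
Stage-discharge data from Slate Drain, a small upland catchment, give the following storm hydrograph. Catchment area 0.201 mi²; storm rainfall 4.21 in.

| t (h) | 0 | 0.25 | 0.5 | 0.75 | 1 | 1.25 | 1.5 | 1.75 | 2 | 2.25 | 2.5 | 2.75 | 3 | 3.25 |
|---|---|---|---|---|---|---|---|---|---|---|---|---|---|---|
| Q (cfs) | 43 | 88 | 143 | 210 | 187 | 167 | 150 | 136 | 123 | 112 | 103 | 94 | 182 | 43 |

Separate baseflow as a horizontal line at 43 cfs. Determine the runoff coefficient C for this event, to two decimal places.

C ≈ 0.54

ΣQ_DR = 1179 cfs; V = ΣQ_DR·Δt = 1.061 × 10^6 ft³.
Runoff depth d = V / A = 2.272 in.
C = d / P = 2.272 / 4.21 = 0.54.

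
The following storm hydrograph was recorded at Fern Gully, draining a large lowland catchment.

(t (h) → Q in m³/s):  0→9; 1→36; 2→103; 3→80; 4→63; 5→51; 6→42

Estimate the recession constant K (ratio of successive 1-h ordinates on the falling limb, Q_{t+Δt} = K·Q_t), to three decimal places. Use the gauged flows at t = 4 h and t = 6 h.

Using the recession-limb readings at t = 4 h and t = 6 h: Q falls from 63 to 42 m³/s over 2 intervals.
K = (Q₂/Q₁)^(1/2) = (42/63)^(1/2) = 0.816.

K ≈ 0.816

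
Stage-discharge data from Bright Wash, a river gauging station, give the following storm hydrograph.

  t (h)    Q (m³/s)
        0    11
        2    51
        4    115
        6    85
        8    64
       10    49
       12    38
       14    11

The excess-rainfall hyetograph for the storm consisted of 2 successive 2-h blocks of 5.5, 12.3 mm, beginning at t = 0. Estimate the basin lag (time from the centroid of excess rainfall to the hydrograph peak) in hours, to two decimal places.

Centroid of excess rainfall: t_c = Σ P_i·t̄_i / ΣP_i = 2.3820 h (block centres at 1, 3 h).
Hydrograph peak occurs at t = 4 h, so basin lag t_L = 4 − 2.3820 = 1.62 h.

t_L ≈ 1.62 h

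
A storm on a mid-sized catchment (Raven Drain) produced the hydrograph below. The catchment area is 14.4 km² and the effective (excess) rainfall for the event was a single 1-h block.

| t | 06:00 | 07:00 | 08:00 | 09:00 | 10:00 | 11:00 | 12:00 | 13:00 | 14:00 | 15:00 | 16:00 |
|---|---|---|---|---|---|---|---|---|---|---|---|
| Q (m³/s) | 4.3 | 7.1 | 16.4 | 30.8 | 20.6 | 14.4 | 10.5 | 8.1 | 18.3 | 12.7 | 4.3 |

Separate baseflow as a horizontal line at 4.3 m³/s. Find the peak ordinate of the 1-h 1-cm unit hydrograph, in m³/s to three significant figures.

Direct runoff: 0.0, 2.8, 12.1, 26.5, 16.3, 10.1, 6.2, 3.8, 14.0, 8.4, 0.0 m³/s; ΣQ_DR = 100.2 m³/s, peak = 26.5 m³/s.
Runoff depth d = ΣQ_DR·Δt / A = 100.2 × 3600 / (14.4 km²) = 25.05 mm.
The 1-cm UH is the DRH scaled by (10 mm)/d, so U_p = 26.5 × 10/25.05 = 10.6 m³/s.

U_p ≈ 10.6 m³/s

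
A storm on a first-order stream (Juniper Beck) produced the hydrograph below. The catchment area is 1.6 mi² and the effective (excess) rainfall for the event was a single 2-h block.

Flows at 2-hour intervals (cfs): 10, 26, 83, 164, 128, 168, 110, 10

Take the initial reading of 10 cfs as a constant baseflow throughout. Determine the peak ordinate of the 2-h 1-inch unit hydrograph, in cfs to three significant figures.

Direct runoff: 0.0, 16.0, 73.0, 154.0, 118.0, 158.0, 100.0, 0.0 cfs; ΣQ_DR = 619.0 cfs, peak = 158.0 cfs.
Runoff depth d = ΣQ_DR·Δt / A = 619.0 × 7200 / (1.6 mi²) = 1.199 in.
The 1-inch UH is the DRH scaled by (1 in)/d, so U_p = 158.0 × 1/1.199 = 132 cfs.

U_p ≈ 132 cfs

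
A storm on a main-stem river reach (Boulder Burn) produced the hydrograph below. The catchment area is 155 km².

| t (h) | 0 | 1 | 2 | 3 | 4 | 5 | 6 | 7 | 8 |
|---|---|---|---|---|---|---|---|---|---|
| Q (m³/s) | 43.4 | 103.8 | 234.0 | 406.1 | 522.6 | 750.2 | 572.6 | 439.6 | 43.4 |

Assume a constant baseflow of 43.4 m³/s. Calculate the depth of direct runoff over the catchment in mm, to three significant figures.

d ≈ 63.3 mm

Direct runoff: 0.0, 60.4, 190.6, 362.7, 479.2, 706.8, 529.2, 396.2, 0.0 m³/s; ΣQ_DR = 2725 m³/s.
V = ΣQ_DR · Δt = 2725 × 3600 s = 9.810 × 10^6 m³.
Over A = 155 km², depth = V / A = 63.3 mm.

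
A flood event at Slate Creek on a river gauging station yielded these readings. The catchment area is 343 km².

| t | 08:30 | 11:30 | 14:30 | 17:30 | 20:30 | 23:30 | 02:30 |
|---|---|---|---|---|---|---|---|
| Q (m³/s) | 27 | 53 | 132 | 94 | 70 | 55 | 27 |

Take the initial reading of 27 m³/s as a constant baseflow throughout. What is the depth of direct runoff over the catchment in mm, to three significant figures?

d ≈ 8.47 mm

Direct runoff: 0.0, 26.0, 105.0, 67.0, 43.0, 28.0, 0.0 m³/s; ΣQ_DR = 269.0 m³/s.
V = ΣQ_DR · Δt = 269.0 × 10800 s = 2.905 × 10^6 m³.
Over A = 343 km², depth = V / A = 8.47 mm.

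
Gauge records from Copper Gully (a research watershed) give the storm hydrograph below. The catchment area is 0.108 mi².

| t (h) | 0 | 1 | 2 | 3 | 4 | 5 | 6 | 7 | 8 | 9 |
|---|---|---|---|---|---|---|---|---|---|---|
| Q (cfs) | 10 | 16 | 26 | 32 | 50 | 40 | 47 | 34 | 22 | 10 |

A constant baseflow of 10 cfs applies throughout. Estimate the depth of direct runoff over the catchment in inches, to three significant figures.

d ≈ 2.68 in

Direct runoff: 0.0, 6.0, 16.0, 22.0, 40.0, 30.0, 37.0, 24.0, 12.0, 0.0 cfs; ΣQ_DR = 187.0 cfs.
V = ΣQ_DR · Δt = 187.0 × 3600 s = 6.732 × 10^5 ft³.
Over A = 0.108 mi², depth = V / A = 2.68 in.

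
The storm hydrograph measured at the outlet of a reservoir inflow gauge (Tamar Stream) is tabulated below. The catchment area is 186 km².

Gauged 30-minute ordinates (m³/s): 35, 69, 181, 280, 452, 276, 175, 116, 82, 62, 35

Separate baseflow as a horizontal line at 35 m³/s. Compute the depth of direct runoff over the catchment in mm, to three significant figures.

Direct runoff: 0.0, 34.0, 146.0, 245.0, 417.0, 241.0, 140.0, 81.0, 47.0, 27.0, 0.0 m³/s; ΣQ_DR = 1378 m³/s.
V = ΣQ_DR · Δt = 1378 × 1800 s = 2.480 × 10^6 m³.
Over A = 186 km², depth = V / A = 13.3 mm.

d ≈ 13.3 mm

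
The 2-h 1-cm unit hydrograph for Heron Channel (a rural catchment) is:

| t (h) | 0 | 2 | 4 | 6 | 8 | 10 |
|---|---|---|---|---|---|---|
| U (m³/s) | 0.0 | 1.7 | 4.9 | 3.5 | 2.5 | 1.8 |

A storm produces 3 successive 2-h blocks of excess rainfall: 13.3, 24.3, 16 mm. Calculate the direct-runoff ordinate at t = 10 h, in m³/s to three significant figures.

By discrete convolution, Q_j = Σ (P_i / 10 mm) · U_{j−i}.
At t = 10 h (j=5): Q = (13.3/10)·1.8 + (24.3/10)·2.5 + (16/10)·3.5 = 14.1 m³/s.

Q ≈ 14.1 m³/s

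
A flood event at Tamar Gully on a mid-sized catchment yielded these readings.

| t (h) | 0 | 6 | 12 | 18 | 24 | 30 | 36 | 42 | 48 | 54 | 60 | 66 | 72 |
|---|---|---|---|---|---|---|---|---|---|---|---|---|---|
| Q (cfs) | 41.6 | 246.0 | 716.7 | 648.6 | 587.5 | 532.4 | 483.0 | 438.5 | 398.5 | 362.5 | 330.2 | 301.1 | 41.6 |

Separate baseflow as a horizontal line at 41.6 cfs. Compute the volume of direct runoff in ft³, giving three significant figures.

Direct-runoff ordinates (Q − Q_b): 0.0, 204.4, 675.1, 607.0, 545.9, 490.8, 441.4, 396.9, 356.9, 320.9, 288.6, 259.5, 0.0 cfs.
ΣQ_DR = 4587 cfs.
With Δt = 6 h = 21600 s, V = ΣQ_DR · Δt = 4587 × 21600 = 9.91 × 10^7 ft³.

V ≈ 9.91 × 10^7 ft³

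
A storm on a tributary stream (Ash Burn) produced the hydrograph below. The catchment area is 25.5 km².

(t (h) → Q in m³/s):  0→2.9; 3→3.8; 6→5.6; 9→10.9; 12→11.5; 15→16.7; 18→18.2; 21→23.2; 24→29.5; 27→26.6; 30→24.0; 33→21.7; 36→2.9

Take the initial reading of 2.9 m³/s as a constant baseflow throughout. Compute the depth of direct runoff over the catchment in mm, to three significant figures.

Direct runoff: 0.0, 0.9, 2.7, 8.0, 8.6, 13.8, 15.3, 20.3, 26.6, 23.7, 21.1, 18.8, 0.0 m³/s; ΣQ_DR = 159.8 m³/s.
V = ΣQ_DR · Δt = 159.8 × 10800 s = 1.726 × 10^6 m³.
Over A = 25.5 km², depth = V / A = 67.7 mm.

d ≈ 67.7 mm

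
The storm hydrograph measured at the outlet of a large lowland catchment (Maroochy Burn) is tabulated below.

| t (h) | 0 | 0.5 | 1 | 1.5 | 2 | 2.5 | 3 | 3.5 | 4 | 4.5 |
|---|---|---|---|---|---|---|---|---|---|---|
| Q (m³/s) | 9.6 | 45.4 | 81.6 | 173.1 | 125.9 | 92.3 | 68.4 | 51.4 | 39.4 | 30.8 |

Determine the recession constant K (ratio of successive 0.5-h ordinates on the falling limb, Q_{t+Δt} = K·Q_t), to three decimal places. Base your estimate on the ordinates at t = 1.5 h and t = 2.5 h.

Using the recession-limb readings at t = 1.5 h and t = 2.5 h: Q falls from 173.1 to 92.3 m³/s over 2 intervals.
K = (Q₂/Q₁)^(1/2) = (92.3/173.1)^(1/2) = 0.730.

K ≈ 0.730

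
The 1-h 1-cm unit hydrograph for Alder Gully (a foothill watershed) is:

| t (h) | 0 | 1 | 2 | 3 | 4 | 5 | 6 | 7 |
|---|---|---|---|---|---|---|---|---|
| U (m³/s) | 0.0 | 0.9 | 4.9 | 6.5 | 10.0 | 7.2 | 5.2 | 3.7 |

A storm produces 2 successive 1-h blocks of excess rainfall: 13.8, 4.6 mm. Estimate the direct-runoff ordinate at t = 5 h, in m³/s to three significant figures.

By discrete convolution, Q_j = Σ (P_i / 10 mm) · U_{j−i}.
At t = 5 h (j=5): Q = (13.8/10)·7.2 + (4.6/10)·10.0 = 14.5 m³/s.

Q ≈ 14.5 m³/s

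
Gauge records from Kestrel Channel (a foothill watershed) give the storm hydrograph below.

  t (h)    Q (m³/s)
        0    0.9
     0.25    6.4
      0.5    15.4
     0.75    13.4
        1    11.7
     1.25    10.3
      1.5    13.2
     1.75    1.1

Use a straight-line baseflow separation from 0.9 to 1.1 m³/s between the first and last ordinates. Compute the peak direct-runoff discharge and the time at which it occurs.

Subtracting baseflow gives direct-runoff ordinates: 0.00, 5.47, 14.44, 12.41, 10.69, 9.26, 12.13, 0.00 m³/s.
The maximum is 14.44 m³/s, occurring at the reading for t = 0.5 h.

Q_p = 14.44 m³/s at t = 0.5 h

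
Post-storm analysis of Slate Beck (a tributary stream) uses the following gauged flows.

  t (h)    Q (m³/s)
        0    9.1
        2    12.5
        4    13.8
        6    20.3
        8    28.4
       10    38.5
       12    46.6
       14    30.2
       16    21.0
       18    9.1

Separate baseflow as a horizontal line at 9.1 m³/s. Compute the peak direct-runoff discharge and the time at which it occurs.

Q_p = 37.5 m³/s at t = 12 h

Subtracting baseflow gives direct-runoff ordinates: 0.0, 3.4, 4.7, 11.2, 19.3, 29.4, 37.5, 21.1, 11.9, 0.0 m³/s.
The maximum is 37.5 m³/s, occurring at the reading for t = 12 h.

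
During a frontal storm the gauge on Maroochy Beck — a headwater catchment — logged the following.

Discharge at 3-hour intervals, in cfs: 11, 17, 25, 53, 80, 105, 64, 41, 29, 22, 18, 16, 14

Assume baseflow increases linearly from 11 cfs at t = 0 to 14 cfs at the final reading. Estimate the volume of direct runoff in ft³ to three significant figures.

V ≈ 3.59 × 10^6 ft³

Direct-runoff ordinates (Q − Q_b): 0.00, 5.75, 13.50, 41.25, 68.00, 92.75, 51.50, 28.25, 16.00, 8.75, 4.50, 2.25, 0.00 cfs.
ΣQ_DR = 332.5 cfs.
With Δt = 3 h = 10800 s, V = ΣQ_DR · Δt = 332.5 × 10800 = 3.59 × 10^6 ft³.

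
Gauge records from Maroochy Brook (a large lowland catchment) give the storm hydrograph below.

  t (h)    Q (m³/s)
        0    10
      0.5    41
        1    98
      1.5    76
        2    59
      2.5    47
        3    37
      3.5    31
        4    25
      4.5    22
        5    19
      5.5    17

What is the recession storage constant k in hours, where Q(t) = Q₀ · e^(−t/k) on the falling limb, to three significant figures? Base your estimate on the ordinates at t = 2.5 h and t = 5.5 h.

k ≈ 2.95 h

On the falling limb, Q drops from 47 to 17 m³/s between t = 2.5 h and t = 5.5 h (Δt = 3 h).
k = −Δt / ln(Q₂/Q₁) = −3 / ln(17/47) = 2.95 h.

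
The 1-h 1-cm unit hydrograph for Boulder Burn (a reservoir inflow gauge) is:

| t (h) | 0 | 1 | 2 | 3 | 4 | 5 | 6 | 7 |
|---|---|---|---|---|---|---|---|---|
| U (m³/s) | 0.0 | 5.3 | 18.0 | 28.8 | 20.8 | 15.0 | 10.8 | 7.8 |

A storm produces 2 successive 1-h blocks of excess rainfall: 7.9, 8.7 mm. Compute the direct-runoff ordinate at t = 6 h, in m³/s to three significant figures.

By discrete convolution, Q_j = Σ (P_i / 10 mm) · U_{j−i}.
At t = 6 h (j=6): Q = (7.9/10)·10.8 + (8.7/10)·15.0 = 21.6 m³/s.

Q ≈ 21.6 m³/s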